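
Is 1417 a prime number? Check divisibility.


1417 / 13 = 109 (exact division)
1417 is NOT prime.

No, 1417 is not prime


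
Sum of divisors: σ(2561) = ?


Divisors of 2561: 1, 13, 197, 2561
Sum = 1 + 13 + 197 + 2561 = 2772

σ(2561) = 2772


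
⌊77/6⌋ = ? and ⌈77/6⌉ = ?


77/6 = 12.8333
floor = 12
ceil = 13

floor = 12, ceil = 13


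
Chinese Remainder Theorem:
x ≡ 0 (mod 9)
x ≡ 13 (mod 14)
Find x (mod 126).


M = 9*14 = 126
M1 = M/9 = 14, M2 = M/14 = 9
M1^(-1) mod 9 = 2, M2^(-1) mod 14 = 11
x = 0*14*2 + 13*9*11 = 1287
1287 mod 126 = 27
Check: 27 mod 9 = 0 ✓, 27 mod 14 = 13 ✓

x ≡ 27 (mod 126)


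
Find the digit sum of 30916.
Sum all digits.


3 + 0 + 9 + 1 + 6 = 19


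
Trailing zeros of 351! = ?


floor(351/5) = 70
floor(351/25) = 14
floor(351/125) = 2
Total = 86

86 trailing zeros


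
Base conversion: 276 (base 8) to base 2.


276 (base 8) = 190 (decimal)
190 (decimal) = 10111110 (base 2)


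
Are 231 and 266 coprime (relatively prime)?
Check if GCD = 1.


Euclidean algorithm:
266 = 1 * 231 + 35
231 = 6 * 35 + 21
35 = 1 * 21 + 14
21 = 1 * 14 + 7
14 = 2 * 7 + 0
GCD(231, 266) = 7

No, not coprime (GCD = 7)


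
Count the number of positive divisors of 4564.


4564 = 2^2 × 7^1 × 163^1
d(4564) = (2+1) × (1+1) × (1+1) = 12

12 divisors


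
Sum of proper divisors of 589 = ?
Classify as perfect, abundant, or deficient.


Proper divisors: 1, 19, 31
Sum = 1 + 19 + 31 = 51
51 < 589 → deficient

s(589) = 51 (deficient)


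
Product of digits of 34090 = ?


3 × 4 × 0 × 9 × 0 = 0


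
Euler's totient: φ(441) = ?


441 = 3^2 × 7^2
Prime factors: 3, 7
φ(441) = 441 × (1-1/3) × (1-1/7)
= 441 × 2/3 × 6/7 = 252

φ(441) = 252


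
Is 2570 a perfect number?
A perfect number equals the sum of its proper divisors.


Proper divisors of 2570: 1, 2, 5, 10, 257, 514, 1285
Sum = 1 + 2 + 5 + 10 + 257 + 514 + 1285 = 2074

No, 2570 is not perfect (2074 ≠ 2570)


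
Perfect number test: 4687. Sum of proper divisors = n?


Proper divisors of 4687: 1, 43, 109
Sum = 1 + 43 + 109 = 153

No, 4687 is not perfect (153 ≠ 4687)


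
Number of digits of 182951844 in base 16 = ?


182951844 in base 16 = AE79FA4
Number of digits = 7

7 digits (base 16)


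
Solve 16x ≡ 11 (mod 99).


GCD(16, 99) = 1, unique solution
a^(-1) mod 99 = 31
x = 31 * 11 mod 99 = 44

x ≡ 44 (mod 99)


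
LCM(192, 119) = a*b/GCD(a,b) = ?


GCD(192, 119) = 1
LCM = 192*119/1 = 22848/1 = 22848

LCM = 22848


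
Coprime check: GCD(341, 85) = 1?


Euclidean algorithm:
341 = 4 * 85 + 1
85 = 85 * 1 + 0
GCD(341, 85) = 1

Yes, coprime (GCD = 1)


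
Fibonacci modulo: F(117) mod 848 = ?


F(k) mod 848 for k=1..117:
1, 1, 2, 3, 5, 8, 13, 21, 34, 55, 89, 144, 233, 377, 610, 139, 749, 40, 789, 829, 770, 751, 673, 576, 401, 129, 530, 659, 341, 152, 493, 645, 290, 87, 377, 464, 841, 457, 450, 59, 509, 568, 229, 797, 178, 127, 305, 432, 737, 321, 210, 531, 741, 424, 317, 741, 210, 103, 313, 416, 729, 297, 178, 475, 653, 280, 85, 365, 450, 815, 417, 384, 801, 337, 290, 627, 69, 696, 765, 613, 530, 295, 825, 272, 249, 521, 770, 443, 365, 808, 325, 285, 610, 47, 657, 704, 513, 369, 34, 403, 437, 840, 429, 421, 2, 423, 425, 0, 425, 425, 2, 427, 429, 8, 437, 445, 34
F(117) mod 848 = 34


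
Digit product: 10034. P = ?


1 × 0 × 0 × 3 × 4 = 0


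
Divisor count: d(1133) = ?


1133 = 11^1 × 103^1
d(1133) = (1+1) × (1+1) = 4

4 divisors


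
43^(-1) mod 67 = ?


Use the extended Euclidean algorithm on (67, 43); each row r = 67*s + 43*t:
r=67, s=1, t=0
r=43, s=0, t=1
q=1: r=24, s=1, t=-1   [67*(1) + 43*(-1) = 24]
q=1: r=19, s=-1, t=2   [67*(-1) + 43*(2) = 19]
q=1: r=5, s=2, t=-3   [67*(2) + 43*(-3) = 5]
q=3: r=4, s=-7, t=11   [67*(-7) + 43*(11) = 4]
q=1: r=1, s=9, t=-14   [67*(9) + 43*(-14) = 1]
q=4: r=0, s=-43, t=67   [67*(-43) + 43*(67) = 0]
GCD = 1 with t = -14, so 43*(-14) ≡ 1 (mod 67)
Inverse = -14 mod 67 = 53
Check: 43 * 53 = 2279 ≡ 1 (mod 67)

43^(-1) ≡ 53 (mod 67)


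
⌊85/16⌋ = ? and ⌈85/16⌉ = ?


85/16 = 5.3125
floor = 5
ceil = 6

floor = 5, ceil = 6


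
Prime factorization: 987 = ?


987 / 3 = 329
329 / 7 = 47
47 / 47 = 1
987 = 3 × 7 × 47


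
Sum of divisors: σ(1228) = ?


Divisors of 1228: 1, 2, 4, 307, 614, 1228
Sum = 1 + 2 + 4 + 307 + 614 + 1228 = 2156

σ(1228) = 2156


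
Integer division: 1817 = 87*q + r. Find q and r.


1817 = 87 * 20 + 77
Check: 1740 + 77 = 1817

q = 20, r = 77


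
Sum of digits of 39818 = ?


3 + 9 + 8 + 1 + 8 = 29


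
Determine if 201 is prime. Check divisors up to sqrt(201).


201 / 3 = 67 (exact division)
201 is NOT prime.

No, 201 is not prime


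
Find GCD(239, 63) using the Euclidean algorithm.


239 = 3 * 63 + 50
63 = 1 * 50 + 13
50 = 3 * 13 + 11
13 = 1 * 11 + 2
11 = 5 * 2 + 1
2 = 2 * 1 + 0
GCD = 1


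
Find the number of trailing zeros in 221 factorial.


floor(221/5) = 44
floor(221/25) = 8
floor(221/125) = 1
Total = 53

53 trailing zeros


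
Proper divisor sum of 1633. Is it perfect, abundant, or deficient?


Proper divisors: 1, 23, 71
Sum = 1 + 23 + 71 = 95
95 < 1633 → deficient

s(1633) = 95 (deficient)


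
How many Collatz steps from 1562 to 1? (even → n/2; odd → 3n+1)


1562 → 781 → 2344 → 1172 → 586 → 293 → 880 → 440 → 220 → 110 → 55 → 166 → 83 → 250 → 125 → 376 → 188 → 94 → 47 → 142 → 71 → 214 → 107 → 322 → 161 → 484 → 242 → 121 → 364 → 182 → 91 → 274 → 137 → 412 → 206 → 103 → 310 → 155 → 466 → 233 → 700 → 350 → 175 → 526 → 263 → 790 → 395 → 1186 → 593 → 1780 → 890 → 445 → 1336 → 668 → 334 → 167 → 502 → 251 → 754 → 377 → 1132 → 566 → 283 → 850 → 425 → 1276 → 638 → 319 → 958 → 479 → 1438 → 719 → 2158 → 1079 → 3238 → 1619 → 4858 → 2429 → 7288 → 3644 → 1822 → 911 → 2734 → 1367 → 4102 → 2051 → 6154 → 3077 → 9232 → 4616 → 2308 → 1154 → 577 → 1732 → 866 → 433 → 1300 → 650 → 325 → 976 → 488 → 244 → 122 → 61 → 184 → 92 → 46 → 23 → 70 → 35 → 106 → 53 → 160 → 80 → 40 → 20 → 10 → 5 → 16 → 8 → 4 → 2 → 1
Total steps = 122

122 steps


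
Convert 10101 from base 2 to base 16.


10101 (base 2) = 21 (decimal)
21 (decimal) = 15 (base 16)


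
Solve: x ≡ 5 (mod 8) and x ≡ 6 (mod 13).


M = 8*13 = 104
M1 = M/8 = 13, M2 = M/13 = 8
M1^(-1) mod 8 = 5, M2^(-1) mod 13 = 5
x = 5*13*5 + 6*8*5 = 565
565 mod 104 = 45
Check: 45 mod 8 = 5 ✓, 45 mod 13 = 6 ✓

x ≡ 45 (mod 104)


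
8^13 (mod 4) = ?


8^1 mod 4 = 0
8^2 mod 4 = 0
8^3 mod 4 = 0
8^4 mod 4 = 0
8^5 mod 4 = 0
8^6 mod 4 = 0
8^7 mod 4 = 0
8^8 mod 4 = 0
8^9 mod 4 = 0
8^10 mod 4 = 0
8^11 mod 4 = 0
8^12 mod 4 = 0
8^13 mod 4 = 0


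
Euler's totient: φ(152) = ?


152 = 2^3 × 19
Prime factors: 2, 19
φ(152) = 152 × (1-1/2) × (1-1/19)
= 152 × 1/2 × 18/19 = 72

φ(152) = 72


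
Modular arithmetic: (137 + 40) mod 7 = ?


137 + 40 = 177
177 mod 7 = 2


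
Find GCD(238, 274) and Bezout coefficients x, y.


Tabular extended Euclidean (each row: r = 238*s + 274*t):
r=238, s=1, t=0
r=274, s=0, t=1
q=0: r=238, s=1, t=0   [238*(1) + 274*(0) = 238]
q=1: r=36, s=-1, t=1   [238*(-1) + 274*(1) = 36]
q=6: r=22, s=7, t=-6   [238*(7) + 274*(-6) = 22]
q=1: r=14, s=-8, t=7   [238*(-8) + 274*(7) = 14]
q=1: r=8, s=15, t=-13   [238*(15) + 274*(-13) = 8]
q=1: r=6, s=-23, t=20   [238*(-23) + 274*(20) = 6]
q=1: r=2, s=38, t=-33   [238*(38) + 274*(-33) = 2]
q=3: r=0, s=-137, t=119   [238*(-137) + 274*(119) = 0]
GCD = 2; from the row with r=2: x=38, y=-33
Check: 238*(38) + 274*(-33) = 9044 - 9042 = 2

GCD = 2, x = 38, y = -33


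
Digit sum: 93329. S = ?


9 + 3 + 3 + 2 + 9 = 26


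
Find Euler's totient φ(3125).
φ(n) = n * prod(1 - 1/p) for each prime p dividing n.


3125 = 5^5
Prime factors: 5
φ(3125) = 3125 × (1-1/5)
= 3125 × 4/5 = 2500

φ(3125) = 2500


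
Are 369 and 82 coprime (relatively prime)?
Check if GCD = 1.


Euclidean algorithm:
369 = 4 * 82 + 41
82 = 2 * 41 + 0
GCD(369, 82) = 41

No, not coprime (GCD = 41)


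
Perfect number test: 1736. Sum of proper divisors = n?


Proper divisors of 1736: 1, 2, 4, 7, 8, 14, 28, 31, 56, 62, 124, 217, 248, 434, 868
Sum = 1 + 2 + 4 + 7 + 8 + 14 + 28 + 31 + 56 + 62 + 124 + 217 + 248 + 434 + 868 = 2104

No, 1736 is not perfect (2104 ≠ 1736)


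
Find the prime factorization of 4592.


4592 / 2 = 2296
2296 / 2 = 1148
1148 / 2 = 574
574 / 2 = 287
287 / 7 = 41
41 / 41 = 1
4592 = 2^4 × 7 × 41


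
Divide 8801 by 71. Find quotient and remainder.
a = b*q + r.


8801 = 71 * 123 + 68
Check: 8733 + 68 = 8801

q = 123, r = 68


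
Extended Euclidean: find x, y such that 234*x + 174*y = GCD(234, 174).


Tabular extended Euclidean (each row: r = 234*s + 174*t):
r=234, s=1, t=0
r=174, s=0, t=1
q=1: r=60, s=1, t=-1   [234*(1) + 174*(-1) = 60]
q=2: r=54, s=-2, t=3   [234*(-2) + 174*(3) = 54]
q=1: r=6, s=3, t=-4   [234*(3) + 174*(-4) = 6]
q=9: r=0, s=-29, t=39   [234*(-29) + 174*(39) = 0]
GCD = 6; from the row with r=6: x=3, y=-4
Check: 234*(3) + 174*(-4) = 702 - 696 = 6

GCD = 6, x = 3, y = -4


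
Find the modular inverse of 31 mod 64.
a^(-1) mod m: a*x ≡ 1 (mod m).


Use the extended Euclidean algorithm on (64, 31); each row r = 64*s + 31*t:
r=64, s=1, t=0
r=31, s=0, t=1
q=2: r=2, s=1, t=-2   [64*(1) + 31*(-2) = 2]
q=15: r=1, s=-15, t=31   [64*(-15) + 31*(31) = 1]
q=2: r=0, s=31, t=-64   [64*(31) + 31*(-64) = 0]
GCD = 1 with t = 31, so 31*(31) ≡ 1 (mod 64)
Inverse = 31 mod 64 = 31
Check: 31 * 31 = 961 ≡ 1 (mod 64)

31^(-1) ≡ 31 (mod 64)


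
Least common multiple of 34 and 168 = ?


GCD(34, 168) = 2
LCM = 34*168/2 = 5712/2 = 2856

LCM = 2856


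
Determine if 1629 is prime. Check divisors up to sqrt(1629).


1629 / 3 = 543 (exact division)
1629 is NOT prime.

No, 1629 is not prime


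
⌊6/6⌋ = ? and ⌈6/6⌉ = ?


6/6 = 1.0000
floor = 1
ceil = 1

floor = 1, ceil = 1


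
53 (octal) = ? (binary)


53 (base 8) = 43 (decimal)
43 (decimal) = 101011 (base 2)


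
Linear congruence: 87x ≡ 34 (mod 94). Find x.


GCD(87, 94) = 1, unique solution
a^(-1) mod 94 = 67
x = 67 * 34 mod 94 = 22

x ≡ 22 (mod 94)


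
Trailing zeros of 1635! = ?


floor(1635/5) = 327
floor(1635/25) = 65
floor(1635/125) = 13
floor(1635/625) = 2
Total = 407

407 trailing zeros


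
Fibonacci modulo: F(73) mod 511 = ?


F(k) mod 511 for k=1..73:
1, 1, 2, 3, 5, 8, 13, 21, 34, 55, 89, 144, 233, 377, 99, 476, 64, 29, 93, 122, 215, 337, 41, 378, 419, 286, 194, 480, 163, 132, 295, 427, 211, 127, 338, 465, 292, 246, 27, 273, 300, 62, 362, 424, 275, 188, 463, 140, 92, 232, 324, 45, 369, 414, 272, 175, 447, 111, 47, 158, 205, 363, 57, 420, 477, 386, 352, 227, 68, 295, 363, 147, 510
F(73) mod 511 = 510


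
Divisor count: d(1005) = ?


1005 = 3^1 × 5^1 × 67^1
d(1005) = (1+1) × (1+1) × (1+1) = 8

8 divisors


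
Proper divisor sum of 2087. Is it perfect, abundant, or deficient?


Proper divisors: 1
Sum = 1 = 1
1 < 2087 → deficient

s(2087) = 1 (deficient)


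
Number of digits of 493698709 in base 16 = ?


493698709 in base 16 = 1D6D3E95
Number of digits = 8

8 digits (base 16)


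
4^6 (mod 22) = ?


4^1 mod 22 = 4
4^2 mod 22 = 16
4^3 mod 22 = 20
4^4 mod 22 = 14
4^5 mod 22 = 12
4^6 mod 22 = 4


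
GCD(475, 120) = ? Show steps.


475 = 3 * 120 + 115
120 = 1 * 115 + 5
115 = 23 * 5 + 0
GCD = 5


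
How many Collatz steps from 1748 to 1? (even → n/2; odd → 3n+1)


1748 → 874 → 437 → 1312 → 656 → 328 → 164 → 82 → 41 → 124 → 62 → 31 → 94 → 47 → 142 → 71 → 214 → 107 → 322 → 161 → 484 → 242 → 121 → 364 → 182 → 91 → 274 → 137 → 412 → 206 → 103 → 310 → 155 → 466 → 233 → 700 → 350 → 175 → 526 → 263 → 790 → 395 → 1186 → 593 → 1780 → 890 → 445 → 1336 → 668 → 334 → 167 → 502 → 251 → 754 → 377 → 1132 → 566 → 283 → 850 → 425 → 1276 → 638 → 319 → 958 → 479 → 1438 → 719 → 2158 → 1079 → 3238 → 1619 → 4858 → 2429 → 7288 → 3644 → 1822 → 911 → 2734 → 1367 → 4102 → 2051 → 6154 → 3077 → 9232 → 4616 → 2308 → 1154 → 577 → 1732 → 866 → 433 → 1300 → 650 → 325 → 976 → 488 → 244 → 122 → 61 → 184 → 92 → 46 → 23 → 70 → 35 → 106 → 53 → 160 → 80 → 40 → 20 → 10 → 5 → 16 → 8 → 4 → 2 → 1
Total steps = 117

117 steps


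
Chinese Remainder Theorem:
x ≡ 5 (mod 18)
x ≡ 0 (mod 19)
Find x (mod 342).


M = 18*19 = 342
M1 = M/18 = 19, M2 = M/19 = 18
M1^(-1) mod 18 = 1, M2^(-1) mod 19 = 18
x = 5*19*1 + 0*18*18 = 95
95 mod 342 = 95
Check: 95 mod 18 = 5 ✓, 95 mod 19 = 0 ✓

x ≡ 95 (mod 342)


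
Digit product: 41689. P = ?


4 × 1 × 6 × 8 × 9 = 1728


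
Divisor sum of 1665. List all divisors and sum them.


Divisors of 1665: 1, 3, 5, 9, 15, 37, 45, 111, 185, 333, 555, 1665
Sum = 1 + 3 + 5 + 9 + 15 + 37 + 45 + 111 + 185 + 333 + 555 + 1665 = 2964

σ(1665) = 2964


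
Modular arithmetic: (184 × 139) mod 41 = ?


184 × 139 = 25576
25576 mod 41 = 33


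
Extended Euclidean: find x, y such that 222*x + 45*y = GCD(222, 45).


Tabular extended Euclidean (each row: r = 222*s + 45*t):
r=222, s=1, t=0
r=45, s=0, t=1
q=4: r=42, s=1, t=-4   [222*(1) + 45*(-4) = 42]
q=1: r=3, s=-1, t=5   [222*(-1) + 45*(5) = 3]
q=14: r=0, s=15, t=-74   [222*(15) + 45*(-74) = 0]
GCD = 3; from the row with r=3: x=-1, y=5
Check: 222*(-1) + 45*(5) = -222 + 225 = 3

GCD = 3, x = -1, y = 5


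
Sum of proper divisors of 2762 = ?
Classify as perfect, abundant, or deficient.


Proper divisors: 1, 2, 1381
Sum = 1 + 2 + 1381 = 1384
1384 < 2762 → deficient

s(2762) = 1384 (deficient)


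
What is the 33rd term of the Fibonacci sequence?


Sequence: 1, 1, 2, 3, 5, 8, 13, 21, 34, 55, 89, 144, 233, 377, 610, 987, 1597, 2584, 4181, 6765, 10946, 17711, 28657, 46368, 75025, 121393, 196418, 317811, 514229, 832040, 1346269, 2178309, 3524578
F(33) = 3524578


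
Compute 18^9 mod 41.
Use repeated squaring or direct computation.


18^1 mod 41 = 18
18^2 mod 41 = 37
18^3 mod 41 = 10
18^4 mod 41 = 16
18^5 mod 41 = 1
18^6 mod 41 = 18
18^7 mod 41 = 37
18^8 mod 41 = 10
18^9 mod 41 = 16


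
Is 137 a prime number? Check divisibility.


Check divisors up to sqrt(137) = 11.7047
No divisors found.
137 is prime.

Yes, 137 is prime


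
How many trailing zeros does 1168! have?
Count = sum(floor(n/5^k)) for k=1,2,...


floor(1168/5) = 233
floor(1168/25) = 46
floor(1168/125) = 9
floor(1168/625) = 1
Total = 289

289 trailing zeros


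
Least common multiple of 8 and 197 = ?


GCD(8, 197) = 1
LCM = 8*197/1 = 1576/1 = 1576

LCM = 1576


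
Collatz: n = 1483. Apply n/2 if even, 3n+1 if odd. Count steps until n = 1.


1483 → 4450 → 2225 → 6676 → 3338 → 1669 → 5008 → 2504 → 1252 → 626 → 313 → 940 → 470 → 235 → 706 → 353 → 1060 → 530 → 265 → 796 → 398 → 199 → 598 → 299 → 898 → 449 → 1348 → 674 → 337 → 1012 → 506 → 253 → 760 → 380 → 190 → 95 → 286 → 143 → 430 → 215 → 646 → 323 → 970 → 485 → 1456 → 728 → 364 → 182 → 91 → 274 → 137 → 412 → 206 → 103 → 310 → 155 → 466 → 233 → 700 → 350 → 175 → 526 → 263 → 790 → 395 → 1186 → 593 → 1780 → 890 → 445 → 1336 → 668 → 334 → 167 → 502 → 251 → 754 → 377 → 1132 → 566 → 283 → 850 → 425 → 1276 → 638 → 319 → 958 → 479 → 1438 → 719 → 2158 → 1079 → 3238 → 1619 → 4858 → 2429 → 7288 → 3644 → 1822 → 911 → 2734 → 1367 → 4102 → 2051 → 6154 → 3077 → 9232 → 4616 → 2308 → 1154 → 577 → 1732 → 866 → 433 → 1300 → 650 → 325 → 976 → 488 → 244 → 122 → 61 → 184 → 92 → 46 → 23 → 70 → 35 → 106 → 53 → 160 → 80 → 40 → 20 → 10 → 5 → 16 → 8 → 4 → 2 → 1
Total steps = 140

140 steps


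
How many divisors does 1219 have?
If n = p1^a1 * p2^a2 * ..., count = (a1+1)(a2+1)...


1219 = 23^1 × 53^1
d(1219) = (1+1) × (1+1) = 4

4 divisors


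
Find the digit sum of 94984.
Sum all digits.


9 + 4 + 9 + 8 + 4 = 34


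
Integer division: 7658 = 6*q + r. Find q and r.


7658 = 6 * 1276 + 2
Check: 7656 + 2 = 7658

q = 1276, r = 2


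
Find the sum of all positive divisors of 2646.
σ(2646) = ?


Divisors of 2646: 1, 2, 3, 6, 7, 9, 14, 18, 21, 27, 42, 49, 54, 63, 98, 126, 147, 189, 294, 378, 441, 882, 1323, 2646
Sum = 1 + 2 + 3 + 6 + 7 + 9 + 14 + 18 + 21 + 27 + 42 + 49 + 54 + 63 + 98 + 126 + 147 + 189 + 294 + 378 + 441 + 882 + 1323 + 2646 = 6840

σ(2646) = 6840


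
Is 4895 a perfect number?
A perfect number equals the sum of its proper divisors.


Proper divisors of 4895: 1, 5, 11, 55, 89, 445, 979
Sum = 1 + 5 + 11 + 55 + 89 + 445 + 979 = 1585

No, 4895 is not perfect (1585 ≠ 4895)


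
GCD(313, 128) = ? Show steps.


313 = 2 * 128 + 57
128 = 2 * 57 + 14
57 = 4 * 14 + 1
14 = 14 * 1 + 0
GCD = 1


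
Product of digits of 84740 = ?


8 × 4 × 7 × 4 × 0 = 0


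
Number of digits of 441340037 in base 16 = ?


441340037 in base 16 = 1A4E5085
Number of digits = 8

8 digits (base 16)


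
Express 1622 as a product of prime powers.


1622 / 2 = 811
811 / 811 = 1
1622 = 2 × 811


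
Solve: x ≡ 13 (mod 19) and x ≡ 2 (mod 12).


M = 19*12 = 228
M1 = M/19 = 12, M2 = M/12 = 19
M1^(-1) mod 19 = 8, M2^(-1) mod 12 = 7
x = 13*12*8 + 2*19*7 = 1514
1514 mod 228 = 146
Check: 146 mod 19 = 13 ✓, 146 mod 12 = 2 ✓

x ≡ 146 (mod 228)


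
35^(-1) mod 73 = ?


Use the extended Euclidean algorithm on (73, 35); each row r = 73*s + 35*t:
r=73, s=1, t=0
r=35, s=0, t=1
q=2: r=3, s=1, t=-2   [73*(1) + 35*(-2) = 3]
q=11: r=2, s=-11, t=23   [73*(-11) + 35*(23) = 2]
q=1: r=1, s=12, t=-25   [73*(12) + 35*(-25) = 1]
q=2: r=0, s=-35, t=73   [73*(-35) + 35*(73) = 0]
GCD = 1 with t = -25, so 35*(-25) ≡ 1 (mod 73)
Inverse = -25 mod 73 = 48
Check: 35 * 48 = 1680 ≡ 1 (mod 73)

35^(-1) ≡ 48 (mod 73)


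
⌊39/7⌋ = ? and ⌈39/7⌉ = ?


39/7 = 5.5714
floor = 5
ceil = 6

floor = 5, ceil = 6


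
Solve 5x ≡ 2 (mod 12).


GCD(5, 12) = 1, unique solution
a^(-1) mod 12 = 5
x = 5 * 2 mod 12 = 10

x ≡ 10 (mod 12)


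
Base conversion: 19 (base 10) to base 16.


19 (base 10) = 19 (decimal)
19 (decimal) = 13 (base 16)


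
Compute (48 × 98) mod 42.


48 × 98 = 4704
4704 mod 42 = 0


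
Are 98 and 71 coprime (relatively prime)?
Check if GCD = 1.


Euclidean algorithm:
98 = 1 * 71 + 27
71 = 2 * 27 + 17
27 = 1 * 17 + 10
17 = 1 * 10 + 7
10 = 1 * 7 + 3
7 = 2 * 3 + 1
3 = 3 * 1 + 0
GCD(98, 71) = 1

Yes, coprime (GCD = 1)


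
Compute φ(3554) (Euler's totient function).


3554 = 2 × 1777
Prime factors: 2, 1777
φ(3554) = 3554 × (1-1/2) × (1-1/1777)
= 3554 × 1/2 × 1776/1777 = 1776

φ(3554) = 1776


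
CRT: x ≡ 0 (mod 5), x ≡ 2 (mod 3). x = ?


M = 5*3 = 15
M1 = M/5 = 3, M2 = M/3 = 5
M1^(-1) mod 5 = 2, M2^(-1) mod 3 = 2
x = 0*3*2 + 2*5*2 = 20
20 mod 15 = 5
Check: 5 mod 5 = 0 ✓, 5 mod 3 = 2 ✓

x ≡ 5 (mod 15)


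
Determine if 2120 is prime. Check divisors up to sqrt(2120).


2120 / 2 = 1060 (exact division)
2120 is NOT prime.

No, 2120 is not prime


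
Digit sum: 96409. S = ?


9 + 6 + 4 + 0 + 9 = 28


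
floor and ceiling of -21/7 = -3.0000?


-21/7 = -3.0000
floor = -3
ceil = -3

floor = -3, ceil = -3


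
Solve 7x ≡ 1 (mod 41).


GCD(7, 41) = 1, unique solution
a^(-1) mod 41 = 6
x = 6 * 1 mod 41 = 6

x ≡ 6 (mod 41)


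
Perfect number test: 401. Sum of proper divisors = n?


Proper divisors of 401: 1
Sum = 1 = 1

No, 401 is not perfect (1 ≠ 401)


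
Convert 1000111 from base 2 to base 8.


1000111 (base 2) = 71 (decimal)
71 (decimal) = 107 (base 8)


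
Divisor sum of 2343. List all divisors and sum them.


Divisors of 2343: 1, 3, 11, 33, 71, 213, 781, 2343
Sum = 1 + 3 + 11 + 33 + 71 + 213 + 781 + 2343 = 3456

σ(2343) = 3456


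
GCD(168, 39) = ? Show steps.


168 = 4 * 39 + 12
39 = 3 * 12 + 3
12 = 4 * 3 + 0
GCD = 3


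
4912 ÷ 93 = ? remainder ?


4912 = 93 * 52 + 76
Check: 4836 + 76 = 4912

q = 52, r = 76


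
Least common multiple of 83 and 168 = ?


GCD(83, 168) = 1
LCM = 83*168/1 = 13944/1 = 13944

LCM = 13944


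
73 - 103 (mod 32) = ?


73 - 103 = -30
-30 mod 32 = 2


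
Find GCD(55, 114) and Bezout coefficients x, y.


Tabular extended Euclidean (each row: r = 55*s + 114*t):
r=55, s=1, t=0
r=114, s=0, t=1
q=0: r=55, s=1, t=0   [55*(1) + 114*(0) = 55]
q=2: r=4, s=-2, t=1   [55*(-2) + 114*(1) = 4]
q=13: r=3, s=27, t=-13   [55*(27) + 114*(-13) = 3]
q=1: r=1, s=-29, t=14   [55*(-29) + 114*(14) = 1]
q=3: r=0, s=114, t=-55   [55*(114) + 114*(-55) = 0]
GCD = 1; from the row with r=1: x=-29, y=14
Check: 55*(-29) + 114*(14) = -1595 + 1596 = 1

GCD = 1, x = -29, y = 14


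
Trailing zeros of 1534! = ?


floor(1534/5) = 306
floor(1534/25) = 61
floor(1534/125) = 12
floor(1534/625) = 2
Total = 381

381 trailing zeros


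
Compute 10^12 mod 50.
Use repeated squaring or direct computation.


10^1 mod 50 = 10
10^2 mod 50 = 0
10^3 mod 50 = 0
10^4 mod 50 = 0
10^5 mod 50 = 0
10^6 mod 50 = 0
10^7 mod 50 = 0
10^8 mod 50 = 0
10^9 mod 50 = 0
10^10 mod 50 = 0
10^11 mod 50 = 0
10^12 mod 50 = 0


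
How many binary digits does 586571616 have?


586571616 in base 2 = 100010111101100101111101100000
Number of digits = 30

30 digits (base 2)


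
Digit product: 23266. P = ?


2 × 3 × 2 × 6 × 6 = 432


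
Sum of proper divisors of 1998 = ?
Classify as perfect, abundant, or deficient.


Proper divisors: 1, 2, 3, 6, 9, 18, 27, 37, 54, 74, 111, 222, 333, 666, 999
Sum = 1 + 2 + 3 + 6 + 9 + 18 + 27 + 37 + 54 + 74 + 111 + 222 + 333 + 666 + 999 = 2562
2562 > 1998 → abundant

s(1998) = 2562 (abundant)


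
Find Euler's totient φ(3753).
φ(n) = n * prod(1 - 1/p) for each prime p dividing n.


3753 = 3^3 × 139
Prime factors: 3, 139
φ(3753) = 3753 × (1-1/3) × (1-1/139)
= 3753 × 2/3 × 138/139 = 2484

φ(3753) = 2484


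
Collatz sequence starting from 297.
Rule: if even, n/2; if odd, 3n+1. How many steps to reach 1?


297 → 892 → 446 → 223 → 670 → 335 → 1006 → 503 → 1510 → 755 → 2266 → 1133 → 3400 → 1700 → 850 → 425 → 1276 → 638 → 319 → 958 → 479 → 1438 → 719 → 2158 → 1079 → 3238 → 1619 → 4858 → 2429 → 7288 → 3644 → 1822 → 911 → 2734 → 1367 → 4102 → 2051 → 6154 → 3077 → 9232 → 4616 → 2308 → 1154 → 577 → 1732 → 866 → 433 → 1300 → 650 → 325 → 976 → 488 → 244 → 122 → 61 → 184 → 92 → 46 → 23 → 70 → 35 → 106 → 53 → 160 → 80 → 40 → 20 → 10 → 5 → 16 → 8 → 4 → 2 → 1
Total steps = 73

73 steps


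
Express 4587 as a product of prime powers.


4587 / 3 = 1529
1529 / 11 = 139
139 / 139 = 1
4587 = 3 × 11 × 139


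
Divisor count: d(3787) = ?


3787 = 7^1 × 541^1
d(3787) = (1+1) × (1+1) = 4

4 divisors


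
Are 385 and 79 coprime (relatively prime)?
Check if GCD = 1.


Euclidean algorithm:
385 = 4 * 79 + 69
79 = 1 * 69 + 10
69 = 6 * 10 + 9
10 = 1 * 9 + 1
9 = 9 * 1 + 0
GCD(385, 79) = 1

Yes, coprime (GCD = 1)


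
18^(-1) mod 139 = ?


Use the extended Euclidean algorithm on (139, 18); each row r = 139*s + 18*t:
r=139, s=1, t=0
r=18, s=0, t=1
q=7: r=13, s=1, t=-7   [139*(1) + 18*(-7) = 13]
q=1: r=5, s=-1, t=8   [139*(-1) + 18*(8) = 5]
q=2: r=3, s=3, t=-23   [139*(3) + 18*(-23) = 3]
q=1: r=2, s=-4, t=31   [139*(-4) + 18*(31) = 2]
q=1: r=1, s=7, t=-54   [139*(7) + 18*(-54) = 1]
q=2: r=0, s=-18, t=139   [139*(-18) + 18*(139) = 0]
GCD = 1 with t = -54, so 18*(-54) ≡ 1 (mod 139)
Inverse = -54 mod 139 = 85
Check: 18 * 85 = 1530 ≡ 1 (mod 139)

18^(-1) ≡ 85 (mod 139)


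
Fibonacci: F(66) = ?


Sequence: 1, 1, 2, 3, 5, 8, 13, 21, 34, 55, 89, 144, 233, 377, 610, 987, 1597, 2584, 4181, 6765, 10946, 17711, 28657, 46368, 75025, 121393, 196418, 317811, 514229, 832040, 1346269, 2178309, 3524578, 5702887, 9227465, 14930352, 24157817, 39088169, 63245986, 102334155, 165580141, 267914296, 433494437, 701408733, 1134903170, 1836311903, 2971215073, 4807526976, 7778742049, 12586269025, 20365011074, 32951280099, 53316291173, 86267571272, 139583862445, 225851433717, 365435296162, 591286729879, 956722026041, 1548008755920, 2504730781961, 4052739537881, 6557470319842, 10610209857723, 17167680177565, 27777890035288
F(66) = 27777890035288


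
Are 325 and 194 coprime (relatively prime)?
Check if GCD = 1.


Euclidean algorithm:
325 = 1 * 194 + 131
194 = 1 * 131 + 63
131 = 2 * 63 + 5
63 = 12 * 5 + 3
5 = 1 * 3 + 2
3 = 1 * 2 + 1
2 = 2 * 1 + 0
GCD(325, 194) = 1

Yes, coprime (GCD = 1)


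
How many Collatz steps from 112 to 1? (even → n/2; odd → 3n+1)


112 → 56 → 28 → 14 → 7 → 22 → 11 → 34 → 17 → 52 → 26 → 13 → 40 → 20 → 10 → 5 → 16 → 8 → 4 → 2 → 1
Total steps = 20

20 steps


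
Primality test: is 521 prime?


Check divisors up to sqrt(521) = 22.8254
No divisors found.
521 is prime.

Yes, 521 is prime


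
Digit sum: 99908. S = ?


9 + 9 + 9 + 0 + 8 = 35


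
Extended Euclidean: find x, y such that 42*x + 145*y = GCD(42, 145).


Tabular extended Euclidean (each row: r = 42*s + 145*t):
r=42, s=1, t=0
r=145, s=0, t=1
q=0: r=42, s=1, t=0   [42*(1) + 145*(0) = 42]
q=3: r=19, s=-3, t=1   [42*(-3) + 145*(1) = 19]
q=2: r=4, s=7, t=-2   [42*(7) + 145*(-2) = 4]
q=4: r=3, s=-31, t=9   [42*(-31) + 145*(9) = 3]
q=1: r=1, s=38, t=-11   [42*(38) + 145*(-11) = 1]
q=3: r=0, s=-145, t=42   [42*(-145) + 145*(42) = 0]
GCD = 1; from the row with r=1: x=38, y=-11
Check: 42*(38) + 145*(-11) = 1596 - 1595 = 1

GCD = 1, x = 38, y = -11


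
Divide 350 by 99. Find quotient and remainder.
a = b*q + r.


350 = 99 * 3 + 53
Check: 297 + 53 = 350

q = 3, r = 53


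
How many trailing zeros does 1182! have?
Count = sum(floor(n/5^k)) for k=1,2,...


floor(1182/5) = 236
floor(1182/25) = 47
floor(1182/125) = 9
floor(1182/625) = 1
Total = 293

293 trailing zeros


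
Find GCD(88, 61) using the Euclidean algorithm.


88 = 1 * 61 + 27
61 = 2 * 27 + 7
27 = 3 * 7 + 6
7 = 1 * 6 + 1
6 = 6 * 1 + 0
GCD = 1


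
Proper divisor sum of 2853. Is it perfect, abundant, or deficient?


Proper divisors: 1, 3, 9, 317, 951
Sum = 1 + 3 + 9 + 317 + 951 = 1281
1281 < 2853 → deficient

s(2853) = 1281 (deficient)


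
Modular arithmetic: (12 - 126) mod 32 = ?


12 - 126 = -114
-114 mod 32 = 14


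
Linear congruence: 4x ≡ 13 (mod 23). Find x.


GCD(4, 23) = 1, unique solution
a^(-1) mod 23 = 6
x = 6 * 13 mod 23 = 9

x ≡ 9 (mod 23)


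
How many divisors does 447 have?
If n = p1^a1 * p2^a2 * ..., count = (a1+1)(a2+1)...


447 = 3^1 × 149^1
d(447) = (1+1) × (1+1) = 4

4 divisors


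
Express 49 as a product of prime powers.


49 / 7 = 7
7 / 7 = 1
49 = 7^2


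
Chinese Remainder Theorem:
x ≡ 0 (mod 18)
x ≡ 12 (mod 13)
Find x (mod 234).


M = 18*13 = 234
M1 = M/18 = 13, M2 = M/13 = 18
M1^(-1) mod 18 = 7, M2^(-1) mod 13 = 8
x = 0*13*7 + 12*18*8 = 1728
1728 mod 234 = 90
Check: 90 mod 18 = 0 ✓, 90 mod 13 = 12 ✓

x ≡ 90 (mod 234)


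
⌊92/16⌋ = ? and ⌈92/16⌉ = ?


92/16 = 5.7500
floor = 5
ceil = 6

floor = 5, ceil = 6


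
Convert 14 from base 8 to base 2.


14 (base 8) = 12 (decimal)
12 (decimal) = 1100 (base 2)


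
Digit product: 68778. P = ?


6 × 8 × 7 × 7 × 8 = 18816


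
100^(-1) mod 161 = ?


Use the extended Euclidean algorithm on (161, 100); each row r = 161*s + 100*t:
r=161, s=1, t=0
r=100, s=0, t=1
q=1: r=61, s=1, t=-1   [161*(1) + 100*(-1) = 61]
q=1: r=39, s=-1, t=2   [161*(-1) + 100*(2) = 39]
q=1: r=22, s=2, t=-3   [161*(2) + 100*(-3) = 22]
q=1: r=17, s=-3, t=5   [161*(-3) + 100*(5) = 17]
q=1: r=5, s=5, t=-8   [161*(5) + 100*(-8) = 5]
q=3: r=2, s=-18, t=29   [161*(-18) + 100*(29) = 2]
q=2: r=1, s=41, t=-66   [161*(41) + 100*(-66) = 1]
q=2: r=0, s=-100, t=161   [161*(-100) + 100*(161) = 0]
GCD = 1 with t = -66, so 100*(-66) ≡ 1 (mod 161)
Inverse = -66 mod 161 = 95
Check: 100 * 95 = 9500 ≡ 1 (mod 161)

100^(-1) ≡ 95 (mod 161)


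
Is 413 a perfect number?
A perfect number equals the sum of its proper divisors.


Proper divisors of 413: 1, 7, 59
Sum = 1 + 7 + 59 = 67

No, 413 is not perfect (67 ≠ 413)


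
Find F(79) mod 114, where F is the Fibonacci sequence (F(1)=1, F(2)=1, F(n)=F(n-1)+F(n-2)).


F(k) mod 114 for k=1..79:
1, 1, 2, 3, 5, 8, 13, 21, 34, 55, 89, 30, 5, 35, 40, 75, 1, 76, 77, 39, 2, 41, 43, 84, 13, 97, 110, 93, 89, 68, 43, 111, 40, 37, 77, 0, 77, 77, 40, 3, 43, 46, 89, 21, 110, 17, 13, 30, 43, 73, 2, 75, 77, 38, 1, 39, 40, 79, 5, 84, 89, 59, 34, 93, 13, 106, 5, 111, 2, 113, 1, 0, 1, 1, 2, 3, 5, 8, 13
F(79) mod 114 = 13


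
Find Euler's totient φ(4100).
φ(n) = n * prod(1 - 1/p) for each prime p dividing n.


4100 = 2^2 × 5^2 × 41
Prime factors: 2, 5, 41
φ(4100) = 4100 × (1-1/2) × (1-1/5) × (1-1/41)
= 4100 × 1/2 × 4/5 × 40/41 = 1600

φ(4100) = 1600


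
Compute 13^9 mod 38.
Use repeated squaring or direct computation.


13^1 mod 38 = 13
13^2 mod 38 = 17
13^3 mod 38 = 31
13^4 mod 38 = 23
13^5 mod 38 = 33
13^6 mod 38 = 11
13^7 mod 38 = 29
13^8 mod 38 = 35
13^9 mod 38 = 37


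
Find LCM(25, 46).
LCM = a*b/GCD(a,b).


GCD(25, 46) = 1
LCM = 25*46/1 = 1150/1 = 1150

LCM = 1150


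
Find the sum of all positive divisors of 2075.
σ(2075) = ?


Divisors of 2075: 1, 5, 25, 83, 415, 2075
Sum = 1 + 5 + 25 + 83 + 415 + 2075 = 2604

σ(2075) = 2604


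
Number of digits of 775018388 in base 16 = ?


775018388 in base 16 = 2E31D794
Number of digits = 8

8 digits (base 16)


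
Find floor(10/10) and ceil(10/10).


10/10 = 1.0000
floor = 1
ceil = 1

floor = 1, ceil = 1


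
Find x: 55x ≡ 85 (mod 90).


GCD(55, 90) = 5 divides 85
Divide: 11x ≡ 17 (mod 18)
x ≡ 13 (mod 18)


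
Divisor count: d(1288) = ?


1288 = 2^3 × 7^1 × 23^1
d(1288) = (3+1) × (1+1) × (1+1) = 16

16 divisors


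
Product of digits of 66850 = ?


6 × 6 × 8 × 5 × 0 = 0


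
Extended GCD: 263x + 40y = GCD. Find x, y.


Tabular extended Euclidean (each row: r = 263*s + 40*t):
r=263, s=1, t=0
r=40, s=0, t=1
q=6: r=23, s=1, t=-6   [263*(1) + 40*(-6) = 23]
q=1: r=17, s=-1, t=7   [263*(-1) + 40*(7) = 17]
q=1: r=6, s=2, t=-13   [263*(2) + 40*(-13) = 6]
q=2: r=5, s=-5, t=33   [263*(-5) + 40*(33) = 5]
q=1: r=1, s=7, t=-46   [263*(7) + 40*(-46) = 1]
q=5: r=0, s=-40, t=263   [263*(-40) + 40*(263) = 0]
GCD = 1; from the row with r=1: x=7, y=-46
Check: 263*(7) + 40*(-46) = 1841 - 1840 = 1

GCD = 1, x = 7, y = -46


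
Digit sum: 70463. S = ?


7 + 0 + 4 + 6 + 3 = 20


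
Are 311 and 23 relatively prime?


Euclidean algorithm:
311 = 13 * 23 + 12
23 = 1 * 12 + 11
12 = 1 * 11 + 1
11 = 11 * 1 + 0
GCD(311, 23) = 1

Yes, coprime (GCD = 1)


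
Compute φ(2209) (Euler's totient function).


2209 = 47^2
Prime factors: 47
φ(2209) = 2209 × (1-1/47)
= 2209 × 46/47 = 2162

φ(2209) = 2162


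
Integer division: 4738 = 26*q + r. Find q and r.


4738 = 26 * 182 + 6
Check: 4732 + 6 = 4738

q = 182, r = 6


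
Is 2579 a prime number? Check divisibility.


Check divisors up to sqrt(2579) = 50.7839
No divisors found.
2579 is prime.

Yes, 2579 is prime


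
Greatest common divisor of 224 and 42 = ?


224 = 5 * 42 + 14
42 = 3 * 14 + 0
GCD = 14


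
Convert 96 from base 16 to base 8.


96 (base 16) = 150 (decimal)
150 (decimal) = 226 (base 8)


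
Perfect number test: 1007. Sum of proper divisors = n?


Proper divisors of 1007: 1, 19, 53
Sum = 1 + 19 + 53 = 73

No, 1007 is not perfect (73 ≠ 1007)


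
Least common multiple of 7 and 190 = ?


GCD(7, 190) = 1
LCM = 7*190/1 = 1330/1 = 1330

LCM = 1330


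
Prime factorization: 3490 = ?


3490 / 2 = 1745
1745 / 5 = 349
349 / 349 = 1
3490 = 2 × 5 × 349


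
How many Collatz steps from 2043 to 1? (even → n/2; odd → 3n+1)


2043 → 6130 → 3065 → 9196 → 4598 → 2299 → 6898 → 3449 → 10348 → 5174 → 2587 → 7762 → 3881 → 11644 → 5822 → 2911 → 8734 → 4367 → 13102 → 6551 → 19654 → 9827 → 29482 → 14741 → 44224 → 22112 → 11056 → 5528 → 2764 → 1382 → 691 → 2074 → 1037 → 3112 → 1556 → 778 → 389 → 1168 → 584 → 292 → 146 → 73 → 220 → 110 → 55 → 166 → 83 → 250 → 125 → 376 → 188 → 94 → 47 → 142 → 71 → 214 → 107 → 322 → 161 → 484 → 242 → 121 → 364 → 182 → 91 → 274 → 137 → 412 → 206 → 103 → 310 → 155 → 466 → 233 → 700 → 350 → 175 → 526 → 263 → 790 → 395 → 1186 → 593 → 1780 → 890 → 445 → 1336 → 668 → 334 → 167 → 502 → 251 → 754 → 377 → 1132 → 566 → 283 → 850 → 425 → 1276 → 638 → 319 → 958 → 479 → 1438 → 719 → 2158 → 1079 → 3238 → 1619 → 4858 → 2429 → 7288 → 3644 → 1822 → 911 → 2734 → 1367 → 4102 → 2051 → 6154 → 3077 → 9232 → 4616 → 2308 → 1154 → 577 → 1732 → 866 → 433 → 1300 → 650 → 325 → 976 → 488 → 244 → 122 → 61 → 184 → 92 → 46 → 23 → 70 → 35 → 106 → 53 → 160 → 80 → 40 → 20 → 10 → 5 → 16 → 8 → 4 → 2 → 1
Total steps = 156

156 steps


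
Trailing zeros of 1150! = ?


floor(1150/5) = 230
floor(1150/25) = 46
floor(1150/125) = 9
floor(1150/625) = 1
Total = 286

286 trailing zeros


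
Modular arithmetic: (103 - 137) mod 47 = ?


103 - 137 = -34
-34 mod 47 = 13


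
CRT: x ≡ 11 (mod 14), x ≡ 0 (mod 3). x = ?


M = 14*3 = 42
M1 = M/14 = 3, M2 = M/3 = 14
M1^(-1) mod 14 = 5, M2^(-1) mod 3 = 2
x = 11*3*5 + 0*14*2 = 165
165 mod 42 = 39
Check: 39 mod 14 = 11 ✓, 39 mod 3 = 0 ✓

x ≡ 39 (mod 42)


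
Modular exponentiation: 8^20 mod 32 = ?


8^1 mod 32 = 8
8^2 mod 32 = 0
8^3 mod 32 = 0
8^4 mod 32 = 0
8^5 mod 32 = 0
8^6 mod 32 = 0
8^7 mod 32 = 0
8^8 mod 32 = 0
8^9 mod 32 = 0
8^10 mod 32 = 0
8^11 mod 32 = 0
8^12 mod 32 = 0
8^13 mod 32 = 0
8^14 mod 32 = 0
8^15 mod 32 = 0
8^16 mod 32 = 0
8^17 mod 32 = 0
8^18 mod 32 = 0
8^19 mod 32 = 0
8^20 mod 32 = 0


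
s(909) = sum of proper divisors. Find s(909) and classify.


Proper divisors: 1, 3, 9, 101, 303
Sum = 1 + 3 + 9 + 101 + 303 = 417
417 < 909 → deficient

s(909) = 417 (deficient)


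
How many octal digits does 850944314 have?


850944314 in base 8 = 6256060472
Number of digits = 10

10 digits (base 8)


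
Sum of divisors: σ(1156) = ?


Divisors of 1156: 1, 2, 4, 17, 34, 68, 289, 578, 1156
Sum = 1 + 2 + 4 + 17 + 34 + 68 + 289 + 578 + 1156 = 2149

σ(1156) = 2149


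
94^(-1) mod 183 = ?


Use the extended Euclidean algorithm on (183, 94); each row r = 183*s + 94*t:
r=183, s=1, t=0
r=94, s=0, t=1
q=1: r=89, s=1, t=-1   [183*(1) + 94*(-1) = 89]
q=1: r=5, s=-1, t=2   [183*(-1) + 94*(2) = 5]
q=17: r=4, s=18, t=-35   [183*(18) + 94*(-35) = 4]
q=1: r=1, s=-19, t=37   [183*(-19) + 94*(37) = 1]
q=4: r=0, s=94, t=-183   [183*(94) + 94*(-183) = 0]
GCD = 1 with t = 37, so 94*(37) ≡ 1 (mod 183)
Inverse = 37 mod 183 = 37
Check: 94 * 37 = 3478 ≡ 1 (mod 183)

94^(-1) ≡ 37 (mod 183)


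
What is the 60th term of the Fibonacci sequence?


Sequence: 1, 1, 2, 3, 5, 8, 13, 21, 34, 55, 89, 144, 233, 377, 610, 987, 1597, 2584, 4181, 6765, 10946, 17711, 28657, 46368, 75025, 121393, 196418, 317811, 514229, 832040, 1346269, 2178309, 3524578, 5702887, 9227465, 14930352, 24157817, 39088169, 63245986, 102334155, 165580141, 267914296, 433494437, 701408733, 1134903170, 1836311903, 2971215073, 4807526976, 7778742049, 12586269025, 20365011074, 32951280099, 53316291173, 86267571272, 139583862445, 225851433717, 365435296162, 591286729879, 956722026041, 1548008755920
F(60) = 1548008755920


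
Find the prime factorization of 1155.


1155 / 3 = 385
385 / 5 = 77
77 / 7 = 11
11 / 11 = 1
1155 = 3 × 5 × 7 × 11


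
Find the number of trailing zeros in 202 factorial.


floor(202/5) = 40
floor(202/25) = 8
floor(202/125) = 1
Total = 49

49 trailing zeros


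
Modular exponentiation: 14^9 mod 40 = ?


14^1 mod 40 = 14
14^2 mod 40 = 36
14^3 mod 40 = 24
14^4 mod 40 = 16
14^5 mod 40 = 24
14^6 mod 40 = 16
14^7 mod 40 = 24
14^8 mod 40 = 16
14^9 mod 40 = 24


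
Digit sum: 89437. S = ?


8 + 9 + 4 + 3 + 7 = 31


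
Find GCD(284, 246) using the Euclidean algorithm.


284 = 1 * 246 + 38
246 = 6 * 38 + 18
38 = 2 * 18 + 2
18 = 9 * 2 + 0
GCD = 2


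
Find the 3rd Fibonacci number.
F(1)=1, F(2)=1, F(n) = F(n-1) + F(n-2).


Sequence: 1, 1, 2
F(3) = 2


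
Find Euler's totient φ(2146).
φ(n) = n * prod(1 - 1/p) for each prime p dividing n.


2146 = 2 × 29 × 37
Prime factors: 2, 29, 37
φ(2146) = 2146 × (1-1/2) × (1-1/29) × (1-1/37)
= 2146 × 1/2 × 28/29 × 36/37 = 1008

φ(2146) = 1008


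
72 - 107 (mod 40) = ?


72 - 107 = -35
-35 mod 40 = 5


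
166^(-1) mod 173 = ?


Use the extended Euclidean algorithm on (173, 166); each row r = 173*s + 166*t:
r=173, s=1, t=0
r=166, s=0, t=1
q=1: r=7, s=1, t=-1   [173*(1) + 166*(-1) = 7]
q=23: r=5, s=-23, t=24   [173*(-23) + 166*(24) = 5]
q=1: r=2, s=24, t=-25   [173*(24) + 166*(-25) = 2]
q=2: r=1, s=-71, t=74   [173*(-71) + 166*(74) = 1]
q=2: r=0, s=166, t=-173   [173*(166) + 166*(-173) = 0]
GCD = 1 with t = 74, so 166*(74) ≡ 1 (mod 173)
Inverse = 74 mod 173 = 74
Check: 166 * 74 = 12284 ≡ 1 (mod 173)

166^(-1) ≡ 74 (mod 173)


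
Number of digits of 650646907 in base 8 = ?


650646907 in base 8 = 4662012573
Number of digits = 10

10 digits (base 8)


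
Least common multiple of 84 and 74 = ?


GCD(84, 74) = 2
LCM = 84*74/2 = 6216/2 = 3108

LCM = 3108


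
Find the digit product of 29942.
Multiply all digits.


2 × 9 × 9 × 4 × 2 = 1296


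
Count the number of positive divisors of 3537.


3537 = 3^3 × 131^1
d(3537) = (3+1) × (1+1) = 8

8 divisors


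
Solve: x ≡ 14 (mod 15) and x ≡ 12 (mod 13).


M = 15*13 = 195
M1 = M/15 = 13, M2 = M/13 = 15
M1^(-1) mod 15 = 7, M2^(-1) mod 13 = 7
x = 14*13*7 + 12*15*7 = 2534
2534 mod 195 = 194
Check: 194 mod 15 = 14 ✓, 194 mod 13 = 12 ✓

x ≡ 194 (mod 195)


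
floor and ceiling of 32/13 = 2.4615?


32/13 = 2.4615
floor = 2
ceil = 3

floor = 2, ceil = 3


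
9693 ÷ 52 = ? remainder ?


9693 = 52 * 186 + 21
Check: 9672 + 21 = 9693

q = 186, r = 21


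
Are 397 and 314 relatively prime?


Euclidean algorithm:
397 = 1 * 314 + 83
314 = 3 * 83 + 65
83 = 1 * 65 + 18
65 = 3 * 18 + 11
18 = 1 * 11 + 7
11 = 1 * 7 + 4
7 = 1 * 4 + 3
4 = 1 * 3 + 1
3 = 3 * 1 + 0
GCD(397, 314) = 1

Yes, coprime (GCD = 1)


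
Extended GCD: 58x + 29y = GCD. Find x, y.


Tabular extended Euclidean (each row: r = 58*s + 29*t):
r=58, s=1, t=0
r=29, s=0, t=1
q=2: r=0, s=1, t=-2   [58*(1) + 29*(-2) = 0]
GCD = 29; from the row with r=29: x=0, y=1
Check: 58*(0) + 29*(1) = 0 + 29 = 29

GCD = 29, x = 0, y = 1


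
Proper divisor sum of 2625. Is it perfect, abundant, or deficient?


Proper divisors: 1, 3, 5, 7, 15, 21, 25, 35, 75, 105, 125, 175, 375, 525, 875
Sum = 1 + 3 + 5 + 7 + 15 + 21 + 25 + 35 + 75 + 105 + 125 + 175 + 375 + 525 + 875 = 2367
2367 < 2625 → deficient

s(2625) = 2367 (deficient)


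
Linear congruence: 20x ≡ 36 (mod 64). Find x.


GCD(20, 64) = 4 divides 36
Divide: 5x ≡ 9 (mod 16)
x ≡ 5 (mod 16)


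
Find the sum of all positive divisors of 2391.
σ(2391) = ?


Divisors of 2391: 1, 3, 797, 2391
Sum = 1 + 3 + 797 + 2391 = 3192

σ(2391) = 3192
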